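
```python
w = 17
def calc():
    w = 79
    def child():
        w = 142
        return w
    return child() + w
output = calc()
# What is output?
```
221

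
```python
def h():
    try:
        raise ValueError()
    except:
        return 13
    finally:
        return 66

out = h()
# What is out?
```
66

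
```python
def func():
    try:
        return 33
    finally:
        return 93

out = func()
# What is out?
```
93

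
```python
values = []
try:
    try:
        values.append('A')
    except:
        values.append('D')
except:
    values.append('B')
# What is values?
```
['A']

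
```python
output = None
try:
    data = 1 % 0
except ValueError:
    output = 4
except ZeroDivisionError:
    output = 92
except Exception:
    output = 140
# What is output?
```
92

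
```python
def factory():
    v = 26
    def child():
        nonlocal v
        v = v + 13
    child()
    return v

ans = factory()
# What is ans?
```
39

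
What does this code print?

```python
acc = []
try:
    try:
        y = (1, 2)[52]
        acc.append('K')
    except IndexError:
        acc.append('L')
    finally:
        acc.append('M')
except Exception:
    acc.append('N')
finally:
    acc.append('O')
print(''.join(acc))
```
LMO

Both finally blocks run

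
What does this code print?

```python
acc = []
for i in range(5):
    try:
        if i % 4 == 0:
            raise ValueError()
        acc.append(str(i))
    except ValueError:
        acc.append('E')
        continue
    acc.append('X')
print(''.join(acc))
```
E1X2X3XE

continue in except skips rest of loop body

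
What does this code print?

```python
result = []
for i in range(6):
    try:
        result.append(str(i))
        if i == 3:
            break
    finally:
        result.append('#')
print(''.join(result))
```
0#1#2#3#

finally runs even when breaking out of loop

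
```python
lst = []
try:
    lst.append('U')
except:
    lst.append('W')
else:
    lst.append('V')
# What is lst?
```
['U', 'V']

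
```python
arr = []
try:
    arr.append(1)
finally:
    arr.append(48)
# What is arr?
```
[1, 48]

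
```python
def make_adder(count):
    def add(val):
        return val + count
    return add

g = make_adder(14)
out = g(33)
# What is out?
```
47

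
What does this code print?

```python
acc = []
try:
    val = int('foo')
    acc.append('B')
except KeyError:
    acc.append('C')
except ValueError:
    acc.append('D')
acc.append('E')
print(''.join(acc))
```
DE

ValueError is caught by its specific handler, not KeyError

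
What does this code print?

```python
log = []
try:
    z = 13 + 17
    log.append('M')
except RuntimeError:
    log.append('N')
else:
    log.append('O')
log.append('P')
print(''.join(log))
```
MOP

else block runs when no exception occurs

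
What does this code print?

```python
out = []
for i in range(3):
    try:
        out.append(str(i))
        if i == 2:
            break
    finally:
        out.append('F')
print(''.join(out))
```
0F1F2F

finally runs even when breaking out of loop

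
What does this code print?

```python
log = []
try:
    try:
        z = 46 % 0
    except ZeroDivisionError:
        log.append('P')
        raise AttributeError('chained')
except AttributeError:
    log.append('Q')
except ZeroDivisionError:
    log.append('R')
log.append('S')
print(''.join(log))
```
PQS

AttributeError raised and caught, original ZeroDivisionError not re-raised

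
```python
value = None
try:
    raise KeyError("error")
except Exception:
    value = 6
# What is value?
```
6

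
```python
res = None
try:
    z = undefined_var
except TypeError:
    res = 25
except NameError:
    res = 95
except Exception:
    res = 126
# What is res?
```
95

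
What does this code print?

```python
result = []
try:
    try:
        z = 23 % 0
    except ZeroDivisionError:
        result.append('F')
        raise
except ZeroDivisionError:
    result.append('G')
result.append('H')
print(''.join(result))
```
FGH

raise without argument re-raises current exception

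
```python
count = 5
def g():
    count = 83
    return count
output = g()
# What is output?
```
83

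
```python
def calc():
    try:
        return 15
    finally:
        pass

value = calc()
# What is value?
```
15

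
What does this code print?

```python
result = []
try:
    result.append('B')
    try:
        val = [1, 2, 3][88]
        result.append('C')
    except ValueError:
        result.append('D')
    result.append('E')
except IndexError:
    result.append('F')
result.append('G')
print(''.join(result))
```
BFG

Inner handler doesn't match, propagates to outer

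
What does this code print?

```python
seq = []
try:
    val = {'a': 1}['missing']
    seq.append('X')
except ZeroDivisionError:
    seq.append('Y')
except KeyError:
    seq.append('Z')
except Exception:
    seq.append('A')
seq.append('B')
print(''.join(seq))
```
ZB

KeyError matches before generic Exception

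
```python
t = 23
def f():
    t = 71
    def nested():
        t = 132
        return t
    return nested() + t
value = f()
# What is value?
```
203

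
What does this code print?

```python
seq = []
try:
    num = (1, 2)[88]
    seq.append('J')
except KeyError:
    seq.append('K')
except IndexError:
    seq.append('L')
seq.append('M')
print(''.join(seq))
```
LM

IndexError is caught by its specific handler, not KeyError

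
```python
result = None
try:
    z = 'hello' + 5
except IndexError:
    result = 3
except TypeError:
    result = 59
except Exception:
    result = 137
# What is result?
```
59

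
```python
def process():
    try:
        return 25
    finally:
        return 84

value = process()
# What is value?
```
84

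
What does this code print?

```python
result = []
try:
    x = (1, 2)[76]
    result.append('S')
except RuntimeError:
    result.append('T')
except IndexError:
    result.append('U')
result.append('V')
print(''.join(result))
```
UV

IndexError is caught by its specific handler, not RuntimeError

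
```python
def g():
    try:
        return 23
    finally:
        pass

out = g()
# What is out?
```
23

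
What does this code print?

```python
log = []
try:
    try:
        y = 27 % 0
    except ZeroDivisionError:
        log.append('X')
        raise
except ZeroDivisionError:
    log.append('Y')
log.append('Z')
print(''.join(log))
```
XYZ

raise without argument re-raises current exception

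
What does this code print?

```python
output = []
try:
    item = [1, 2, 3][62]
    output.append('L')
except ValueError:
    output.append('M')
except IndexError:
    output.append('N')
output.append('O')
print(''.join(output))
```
NO

IndexError is caught by its specific handler, not ValueError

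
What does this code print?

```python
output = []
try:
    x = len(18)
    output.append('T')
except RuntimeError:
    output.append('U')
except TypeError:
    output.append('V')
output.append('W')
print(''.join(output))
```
VW

TypeError is caught by its specific handler, not RuntimeError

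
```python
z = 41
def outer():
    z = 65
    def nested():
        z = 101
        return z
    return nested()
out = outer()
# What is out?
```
101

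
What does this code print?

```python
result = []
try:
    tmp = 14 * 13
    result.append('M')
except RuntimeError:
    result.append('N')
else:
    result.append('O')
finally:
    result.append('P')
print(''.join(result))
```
MOP

else runs before finally when no exception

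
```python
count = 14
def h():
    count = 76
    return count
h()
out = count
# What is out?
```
14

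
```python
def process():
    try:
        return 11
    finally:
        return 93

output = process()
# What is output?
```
93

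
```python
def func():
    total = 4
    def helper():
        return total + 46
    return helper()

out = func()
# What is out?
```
50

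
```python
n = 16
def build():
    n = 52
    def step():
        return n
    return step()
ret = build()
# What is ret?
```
52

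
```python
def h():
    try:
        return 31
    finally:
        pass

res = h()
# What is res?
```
31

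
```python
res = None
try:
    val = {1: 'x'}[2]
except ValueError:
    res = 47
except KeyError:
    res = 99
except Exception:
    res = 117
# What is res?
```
99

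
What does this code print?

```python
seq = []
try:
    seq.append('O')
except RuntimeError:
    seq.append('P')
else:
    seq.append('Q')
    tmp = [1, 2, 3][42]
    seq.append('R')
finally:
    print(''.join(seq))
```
OQ

Try succeeds, else appends 'Q', IndexError in else is uncaught, finally prints before exception propagates ('R' never appended)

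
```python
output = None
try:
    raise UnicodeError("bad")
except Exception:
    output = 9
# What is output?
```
9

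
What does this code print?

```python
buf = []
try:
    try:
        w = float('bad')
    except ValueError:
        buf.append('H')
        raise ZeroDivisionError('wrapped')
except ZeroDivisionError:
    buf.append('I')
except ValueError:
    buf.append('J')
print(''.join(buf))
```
HI

New ZeroDivisionError raised, caught by outer ZeroDivisionError handler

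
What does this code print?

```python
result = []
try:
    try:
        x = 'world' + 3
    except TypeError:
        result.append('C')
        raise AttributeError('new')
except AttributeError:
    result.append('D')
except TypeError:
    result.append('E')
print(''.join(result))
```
CD

New AttributeError raised, caught by outer AttributeError handler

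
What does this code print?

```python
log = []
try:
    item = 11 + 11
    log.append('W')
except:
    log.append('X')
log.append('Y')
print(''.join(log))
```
WY

No exception, try block completes normally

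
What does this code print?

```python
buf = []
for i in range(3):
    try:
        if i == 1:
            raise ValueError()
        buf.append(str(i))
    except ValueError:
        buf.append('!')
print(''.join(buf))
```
0!2

Exception on i=1 caught, loop continues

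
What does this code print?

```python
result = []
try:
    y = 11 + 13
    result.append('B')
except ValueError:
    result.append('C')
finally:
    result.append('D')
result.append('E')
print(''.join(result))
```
BDE

finally runs after normal execution too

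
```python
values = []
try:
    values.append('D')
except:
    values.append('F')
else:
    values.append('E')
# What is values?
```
['D', 'E']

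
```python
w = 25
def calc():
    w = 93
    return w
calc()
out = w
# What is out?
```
25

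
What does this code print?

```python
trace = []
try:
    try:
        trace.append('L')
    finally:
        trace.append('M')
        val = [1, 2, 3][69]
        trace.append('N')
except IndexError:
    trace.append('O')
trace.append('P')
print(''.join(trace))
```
LMOP

Exception in inner finally caught by outer except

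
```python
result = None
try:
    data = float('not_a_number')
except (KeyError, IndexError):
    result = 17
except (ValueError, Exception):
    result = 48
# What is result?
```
48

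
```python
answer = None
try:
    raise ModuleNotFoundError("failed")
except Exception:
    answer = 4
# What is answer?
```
4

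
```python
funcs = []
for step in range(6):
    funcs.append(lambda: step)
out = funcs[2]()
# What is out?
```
5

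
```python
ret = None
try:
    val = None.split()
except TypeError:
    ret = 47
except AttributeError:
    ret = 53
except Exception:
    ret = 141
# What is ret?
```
53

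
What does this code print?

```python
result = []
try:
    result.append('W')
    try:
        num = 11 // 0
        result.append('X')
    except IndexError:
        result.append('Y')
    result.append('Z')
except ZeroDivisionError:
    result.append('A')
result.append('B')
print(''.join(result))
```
WAB

Inner handler doesn't match, propagates to outer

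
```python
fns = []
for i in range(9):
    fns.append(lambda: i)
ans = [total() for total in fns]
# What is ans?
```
[8, 8, 8, 8, 8, 8, 8, 8, 8]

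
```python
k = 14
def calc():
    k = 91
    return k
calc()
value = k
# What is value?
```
14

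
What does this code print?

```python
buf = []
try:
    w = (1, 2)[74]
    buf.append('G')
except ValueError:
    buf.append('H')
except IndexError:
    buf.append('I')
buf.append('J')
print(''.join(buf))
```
IJ

IndexError is caught by its specific handler, not ValueError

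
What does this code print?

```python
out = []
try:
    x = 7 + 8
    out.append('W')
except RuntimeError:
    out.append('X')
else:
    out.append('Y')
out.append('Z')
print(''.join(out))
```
WYZ

else block runs when no exception occurs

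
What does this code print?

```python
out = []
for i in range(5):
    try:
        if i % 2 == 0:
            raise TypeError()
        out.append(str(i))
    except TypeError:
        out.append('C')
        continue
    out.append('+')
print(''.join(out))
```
C1+C3+C

continue in except skips rest of loop body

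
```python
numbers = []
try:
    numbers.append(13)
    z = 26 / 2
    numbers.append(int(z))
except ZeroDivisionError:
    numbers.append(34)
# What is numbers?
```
[13, 13]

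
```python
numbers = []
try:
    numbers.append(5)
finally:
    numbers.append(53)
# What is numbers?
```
[5, 53]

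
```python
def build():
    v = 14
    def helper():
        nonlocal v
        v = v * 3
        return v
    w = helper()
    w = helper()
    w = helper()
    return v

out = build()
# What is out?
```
378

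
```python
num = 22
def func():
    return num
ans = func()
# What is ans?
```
22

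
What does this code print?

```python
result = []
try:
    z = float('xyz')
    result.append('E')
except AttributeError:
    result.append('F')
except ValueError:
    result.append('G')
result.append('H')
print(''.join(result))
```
GH

ValueError is caught by its specific handler, not AttributeError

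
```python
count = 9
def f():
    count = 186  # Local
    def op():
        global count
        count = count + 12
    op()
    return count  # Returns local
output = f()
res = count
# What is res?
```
21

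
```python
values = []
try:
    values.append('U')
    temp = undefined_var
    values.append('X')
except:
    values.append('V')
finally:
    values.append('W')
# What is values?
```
['U', 'V', 'W']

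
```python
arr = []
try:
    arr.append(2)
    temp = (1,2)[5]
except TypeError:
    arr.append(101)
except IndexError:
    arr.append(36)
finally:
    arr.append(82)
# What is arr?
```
[2, 36, 82]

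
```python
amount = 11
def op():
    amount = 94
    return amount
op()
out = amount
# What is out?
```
11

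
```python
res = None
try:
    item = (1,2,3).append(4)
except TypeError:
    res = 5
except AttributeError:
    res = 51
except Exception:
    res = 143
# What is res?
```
51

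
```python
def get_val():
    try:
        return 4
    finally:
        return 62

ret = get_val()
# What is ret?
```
62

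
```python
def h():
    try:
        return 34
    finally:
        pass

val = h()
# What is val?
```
34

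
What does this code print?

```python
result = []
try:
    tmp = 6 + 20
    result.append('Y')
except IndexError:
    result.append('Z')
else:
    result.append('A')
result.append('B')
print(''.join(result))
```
YAB

else block runs when no exception occurs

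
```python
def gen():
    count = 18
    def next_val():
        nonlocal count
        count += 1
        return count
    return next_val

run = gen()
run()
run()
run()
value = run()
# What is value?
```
22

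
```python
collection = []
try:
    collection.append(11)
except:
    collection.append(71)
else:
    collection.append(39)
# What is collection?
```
[11, 39]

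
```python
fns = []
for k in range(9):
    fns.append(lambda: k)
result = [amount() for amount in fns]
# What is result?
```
[8, 8, 8, 8, 8, 8, 8, 8, 8]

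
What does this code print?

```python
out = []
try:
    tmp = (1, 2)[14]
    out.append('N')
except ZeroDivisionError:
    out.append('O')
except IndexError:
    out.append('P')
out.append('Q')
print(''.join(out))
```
PQ

IndexError is caught by its specific handler, not ZeroDivisionError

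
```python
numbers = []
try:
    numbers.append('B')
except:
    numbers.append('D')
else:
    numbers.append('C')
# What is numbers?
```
['B', 'C']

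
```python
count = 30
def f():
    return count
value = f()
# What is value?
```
30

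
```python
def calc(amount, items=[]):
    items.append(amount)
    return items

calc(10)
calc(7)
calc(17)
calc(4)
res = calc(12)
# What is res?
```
[10, 7, 17, 4, 12]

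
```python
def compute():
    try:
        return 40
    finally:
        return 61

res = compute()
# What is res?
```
61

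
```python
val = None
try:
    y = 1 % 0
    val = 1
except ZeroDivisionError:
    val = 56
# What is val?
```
56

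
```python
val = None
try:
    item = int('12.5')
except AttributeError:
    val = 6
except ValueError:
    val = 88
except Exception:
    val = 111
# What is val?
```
88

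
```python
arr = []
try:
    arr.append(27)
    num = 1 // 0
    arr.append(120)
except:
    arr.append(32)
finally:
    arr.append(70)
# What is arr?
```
[27, 32, 70]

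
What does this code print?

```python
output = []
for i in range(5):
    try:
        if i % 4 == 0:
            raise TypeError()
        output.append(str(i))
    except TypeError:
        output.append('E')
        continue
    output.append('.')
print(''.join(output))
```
E1.2.3.E

continue in except skips rest of loop body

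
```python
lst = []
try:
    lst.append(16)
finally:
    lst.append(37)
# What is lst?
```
[16, 37]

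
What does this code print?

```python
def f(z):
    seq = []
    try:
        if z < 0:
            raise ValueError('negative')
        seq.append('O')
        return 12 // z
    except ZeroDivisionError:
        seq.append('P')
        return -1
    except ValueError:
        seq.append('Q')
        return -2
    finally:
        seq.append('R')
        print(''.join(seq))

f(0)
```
OPR

z=0 causes ZeroDivisionError, caught, finally prints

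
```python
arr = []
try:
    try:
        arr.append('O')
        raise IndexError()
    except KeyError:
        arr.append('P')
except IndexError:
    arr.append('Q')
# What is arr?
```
['O', 'Q']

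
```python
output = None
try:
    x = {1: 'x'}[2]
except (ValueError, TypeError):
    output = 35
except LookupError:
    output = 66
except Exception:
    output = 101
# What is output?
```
66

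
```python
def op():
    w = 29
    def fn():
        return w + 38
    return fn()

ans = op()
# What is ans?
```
67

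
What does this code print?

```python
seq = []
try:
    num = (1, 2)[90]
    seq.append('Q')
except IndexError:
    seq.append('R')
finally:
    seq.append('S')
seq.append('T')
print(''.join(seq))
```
RST

finally always runs, even after exception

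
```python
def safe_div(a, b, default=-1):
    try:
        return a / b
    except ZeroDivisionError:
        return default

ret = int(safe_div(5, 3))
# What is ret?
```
1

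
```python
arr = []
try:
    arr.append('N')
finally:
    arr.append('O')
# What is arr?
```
['N', 'O']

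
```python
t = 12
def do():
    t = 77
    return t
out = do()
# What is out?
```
77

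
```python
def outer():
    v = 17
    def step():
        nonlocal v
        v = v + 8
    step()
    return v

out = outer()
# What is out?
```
25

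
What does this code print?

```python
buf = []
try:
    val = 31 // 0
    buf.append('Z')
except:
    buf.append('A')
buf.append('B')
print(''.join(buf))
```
AB

Exception raised in try, caught by bare except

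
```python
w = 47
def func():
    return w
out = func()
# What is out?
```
47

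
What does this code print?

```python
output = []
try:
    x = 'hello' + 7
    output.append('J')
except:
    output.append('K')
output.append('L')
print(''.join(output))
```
KL

Exception raised in try, caught by bare except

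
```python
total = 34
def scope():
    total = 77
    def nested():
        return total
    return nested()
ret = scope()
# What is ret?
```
77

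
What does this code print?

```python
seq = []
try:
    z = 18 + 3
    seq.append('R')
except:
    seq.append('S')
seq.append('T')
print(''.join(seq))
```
RT

No exception, try block completes normally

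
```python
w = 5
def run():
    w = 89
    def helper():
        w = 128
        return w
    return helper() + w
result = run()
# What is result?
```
217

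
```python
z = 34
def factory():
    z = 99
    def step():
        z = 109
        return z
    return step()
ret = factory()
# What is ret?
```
109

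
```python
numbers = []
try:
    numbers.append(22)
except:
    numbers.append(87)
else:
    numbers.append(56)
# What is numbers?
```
[22, 56]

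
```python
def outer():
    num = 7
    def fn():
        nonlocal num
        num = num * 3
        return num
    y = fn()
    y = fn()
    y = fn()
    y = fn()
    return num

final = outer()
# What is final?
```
567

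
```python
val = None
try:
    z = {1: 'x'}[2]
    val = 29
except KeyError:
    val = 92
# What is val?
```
92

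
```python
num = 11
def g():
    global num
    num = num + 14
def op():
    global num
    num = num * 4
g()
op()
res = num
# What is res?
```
100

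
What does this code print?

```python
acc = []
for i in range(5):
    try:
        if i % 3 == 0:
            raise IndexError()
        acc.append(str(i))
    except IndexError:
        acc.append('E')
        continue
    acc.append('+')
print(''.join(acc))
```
E1+2+E4+

continue in except skips rest of loop body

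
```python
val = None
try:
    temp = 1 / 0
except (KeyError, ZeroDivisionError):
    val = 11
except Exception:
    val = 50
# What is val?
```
11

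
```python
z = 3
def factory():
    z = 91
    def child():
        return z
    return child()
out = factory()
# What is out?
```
91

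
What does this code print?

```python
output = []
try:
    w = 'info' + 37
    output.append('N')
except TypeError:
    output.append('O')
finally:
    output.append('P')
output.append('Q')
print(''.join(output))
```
OPQ

finally always runs, even after exception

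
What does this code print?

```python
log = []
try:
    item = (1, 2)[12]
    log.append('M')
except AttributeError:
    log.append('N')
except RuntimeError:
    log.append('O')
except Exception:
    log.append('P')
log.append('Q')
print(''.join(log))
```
PQ

IndexError not specifically caught, falls to Exception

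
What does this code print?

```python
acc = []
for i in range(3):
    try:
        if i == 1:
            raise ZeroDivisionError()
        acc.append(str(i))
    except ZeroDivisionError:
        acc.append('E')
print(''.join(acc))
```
0E2

Exception on i=1 caught, loop continues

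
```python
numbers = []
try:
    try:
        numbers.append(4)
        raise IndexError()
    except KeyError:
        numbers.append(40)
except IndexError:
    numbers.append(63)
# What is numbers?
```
[4, 63]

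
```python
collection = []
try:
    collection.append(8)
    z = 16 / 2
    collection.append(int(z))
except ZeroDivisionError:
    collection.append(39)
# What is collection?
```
[8, 8]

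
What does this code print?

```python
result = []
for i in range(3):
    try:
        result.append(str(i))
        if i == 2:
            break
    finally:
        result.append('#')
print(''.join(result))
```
0#1#2#

finally runs even when breaking out of loop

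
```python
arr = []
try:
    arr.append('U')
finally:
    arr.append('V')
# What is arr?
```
['U', 'V']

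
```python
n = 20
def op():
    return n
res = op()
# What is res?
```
20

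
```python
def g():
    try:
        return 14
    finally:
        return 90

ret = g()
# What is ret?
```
90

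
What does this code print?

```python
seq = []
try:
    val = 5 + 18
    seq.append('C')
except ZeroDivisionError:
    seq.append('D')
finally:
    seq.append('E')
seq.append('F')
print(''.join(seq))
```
CEF

finally runs after normal execution too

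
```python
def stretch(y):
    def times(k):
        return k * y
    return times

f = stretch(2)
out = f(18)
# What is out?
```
36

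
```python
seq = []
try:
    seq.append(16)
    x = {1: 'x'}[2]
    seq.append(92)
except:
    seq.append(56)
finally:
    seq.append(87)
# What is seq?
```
[16, 56, 87]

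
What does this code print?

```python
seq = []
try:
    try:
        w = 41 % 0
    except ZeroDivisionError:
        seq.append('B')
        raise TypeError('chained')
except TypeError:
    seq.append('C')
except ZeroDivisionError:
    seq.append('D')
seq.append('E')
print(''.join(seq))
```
BCE

TypeError raised and caught, original ZeroDivisionError not re-raised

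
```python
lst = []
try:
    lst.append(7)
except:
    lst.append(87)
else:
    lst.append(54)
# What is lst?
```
[7, 54]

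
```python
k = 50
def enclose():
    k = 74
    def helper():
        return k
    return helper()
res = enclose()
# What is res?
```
74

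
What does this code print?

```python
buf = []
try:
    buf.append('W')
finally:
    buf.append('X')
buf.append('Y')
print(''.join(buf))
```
WXY

try/finally without except, no exception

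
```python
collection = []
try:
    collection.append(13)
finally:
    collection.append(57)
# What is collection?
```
[13, 57]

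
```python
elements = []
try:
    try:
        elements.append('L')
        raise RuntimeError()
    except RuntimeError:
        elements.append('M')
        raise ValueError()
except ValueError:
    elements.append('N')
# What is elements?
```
['L', 'M', 'N']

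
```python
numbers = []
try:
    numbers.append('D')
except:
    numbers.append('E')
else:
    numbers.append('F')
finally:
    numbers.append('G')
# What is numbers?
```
['D', 'F', 'G']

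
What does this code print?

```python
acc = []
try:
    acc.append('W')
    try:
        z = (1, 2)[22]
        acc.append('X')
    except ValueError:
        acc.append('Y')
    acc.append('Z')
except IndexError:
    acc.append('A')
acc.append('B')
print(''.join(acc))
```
WAB

Inner handler doesn't match, propagates to outer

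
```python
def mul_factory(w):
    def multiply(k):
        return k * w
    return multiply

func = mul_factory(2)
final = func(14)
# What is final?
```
28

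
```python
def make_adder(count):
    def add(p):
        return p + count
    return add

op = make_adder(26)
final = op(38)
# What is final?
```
64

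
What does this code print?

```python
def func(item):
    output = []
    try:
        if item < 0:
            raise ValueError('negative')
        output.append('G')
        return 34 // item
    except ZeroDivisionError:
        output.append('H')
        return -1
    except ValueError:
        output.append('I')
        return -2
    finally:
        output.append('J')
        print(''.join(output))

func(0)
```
GHJ

item=0 causes ZeroDivisionError, caught, finally prints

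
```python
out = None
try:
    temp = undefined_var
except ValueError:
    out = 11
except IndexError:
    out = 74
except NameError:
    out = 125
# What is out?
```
125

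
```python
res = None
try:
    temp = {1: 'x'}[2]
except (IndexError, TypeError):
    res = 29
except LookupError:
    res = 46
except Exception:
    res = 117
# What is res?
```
46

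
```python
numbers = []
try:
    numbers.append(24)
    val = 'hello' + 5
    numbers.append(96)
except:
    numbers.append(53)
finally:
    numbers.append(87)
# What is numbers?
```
[24, 53, 87]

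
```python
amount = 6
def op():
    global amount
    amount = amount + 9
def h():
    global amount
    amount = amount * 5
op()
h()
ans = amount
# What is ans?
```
75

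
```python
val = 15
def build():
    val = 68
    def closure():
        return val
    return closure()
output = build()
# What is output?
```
68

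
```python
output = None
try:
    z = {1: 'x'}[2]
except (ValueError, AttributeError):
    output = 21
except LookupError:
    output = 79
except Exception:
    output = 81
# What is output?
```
79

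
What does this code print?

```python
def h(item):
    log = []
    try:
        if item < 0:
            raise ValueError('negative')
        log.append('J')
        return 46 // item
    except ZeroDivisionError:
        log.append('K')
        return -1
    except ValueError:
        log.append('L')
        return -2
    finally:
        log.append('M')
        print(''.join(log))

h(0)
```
JKM

item=0 causes ZeroDivisionError, caught, finally prints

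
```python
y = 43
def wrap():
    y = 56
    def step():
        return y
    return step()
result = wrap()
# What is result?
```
56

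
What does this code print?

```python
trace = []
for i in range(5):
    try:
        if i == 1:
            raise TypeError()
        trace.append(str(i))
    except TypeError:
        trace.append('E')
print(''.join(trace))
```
0E234

Exception on i=1 caught, loop continues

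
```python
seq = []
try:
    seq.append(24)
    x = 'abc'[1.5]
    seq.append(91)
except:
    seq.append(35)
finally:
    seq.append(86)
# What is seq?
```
[24, 35, 86]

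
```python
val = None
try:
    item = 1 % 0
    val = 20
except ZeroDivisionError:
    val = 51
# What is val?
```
51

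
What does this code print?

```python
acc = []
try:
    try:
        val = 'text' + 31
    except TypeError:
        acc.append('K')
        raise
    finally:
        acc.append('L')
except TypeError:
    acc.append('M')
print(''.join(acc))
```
KLM

finally runs before re-raised exception propagates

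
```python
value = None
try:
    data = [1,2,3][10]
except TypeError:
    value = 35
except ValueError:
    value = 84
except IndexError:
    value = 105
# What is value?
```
105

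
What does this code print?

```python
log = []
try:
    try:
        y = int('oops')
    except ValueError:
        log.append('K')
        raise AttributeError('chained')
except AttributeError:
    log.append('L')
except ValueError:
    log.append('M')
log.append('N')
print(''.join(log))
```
KLN

AttributeError raised and caught, original ValueError not re-raised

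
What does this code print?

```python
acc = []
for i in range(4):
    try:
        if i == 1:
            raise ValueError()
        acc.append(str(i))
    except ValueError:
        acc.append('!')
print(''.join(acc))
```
0!23

Exception on i=1 caught, loop continues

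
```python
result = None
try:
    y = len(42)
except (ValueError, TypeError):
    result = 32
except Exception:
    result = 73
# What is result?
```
32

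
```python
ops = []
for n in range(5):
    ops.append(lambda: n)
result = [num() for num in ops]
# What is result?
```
[4, 4, 4, 4, 4]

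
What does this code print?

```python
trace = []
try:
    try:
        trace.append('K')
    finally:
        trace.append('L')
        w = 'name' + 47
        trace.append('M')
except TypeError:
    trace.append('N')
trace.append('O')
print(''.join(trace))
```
KLNO

Exception in inner finally caught by outer except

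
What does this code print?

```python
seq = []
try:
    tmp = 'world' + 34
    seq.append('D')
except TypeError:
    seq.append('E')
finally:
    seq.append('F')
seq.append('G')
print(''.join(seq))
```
EFG

finally always runs, even after exception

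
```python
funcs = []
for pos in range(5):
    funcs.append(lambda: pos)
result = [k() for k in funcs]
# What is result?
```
[4, 4, 4, 4, 4]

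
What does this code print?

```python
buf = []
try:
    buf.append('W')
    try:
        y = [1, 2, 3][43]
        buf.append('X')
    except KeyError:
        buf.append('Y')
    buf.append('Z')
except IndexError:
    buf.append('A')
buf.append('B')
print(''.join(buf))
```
WAB

Inner handler doesn't match, propagates to outer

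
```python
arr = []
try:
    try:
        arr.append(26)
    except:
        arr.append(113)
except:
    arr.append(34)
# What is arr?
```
[26]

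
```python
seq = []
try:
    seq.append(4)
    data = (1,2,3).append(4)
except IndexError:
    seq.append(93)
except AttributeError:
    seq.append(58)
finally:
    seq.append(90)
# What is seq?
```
[4, 58, 90]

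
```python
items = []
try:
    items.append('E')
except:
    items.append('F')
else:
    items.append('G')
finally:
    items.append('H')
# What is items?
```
['E', 'G', 'H']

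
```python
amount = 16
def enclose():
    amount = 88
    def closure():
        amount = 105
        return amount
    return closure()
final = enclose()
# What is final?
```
105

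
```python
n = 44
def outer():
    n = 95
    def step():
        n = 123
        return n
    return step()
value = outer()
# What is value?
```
123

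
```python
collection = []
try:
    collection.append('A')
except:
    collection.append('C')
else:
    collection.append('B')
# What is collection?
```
['A', 'B']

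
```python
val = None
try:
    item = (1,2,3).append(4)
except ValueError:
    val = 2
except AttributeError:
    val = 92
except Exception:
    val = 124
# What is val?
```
92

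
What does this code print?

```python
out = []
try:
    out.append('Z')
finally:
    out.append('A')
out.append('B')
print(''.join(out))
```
ZAB

try/finally without except, no exception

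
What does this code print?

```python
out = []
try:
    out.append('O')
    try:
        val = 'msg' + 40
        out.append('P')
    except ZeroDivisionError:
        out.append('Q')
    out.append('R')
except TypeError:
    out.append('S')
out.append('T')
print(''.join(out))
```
OST

Inner handler doesn't match, propagates to outer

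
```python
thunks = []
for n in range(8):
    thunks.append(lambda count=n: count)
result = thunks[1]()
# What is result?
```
1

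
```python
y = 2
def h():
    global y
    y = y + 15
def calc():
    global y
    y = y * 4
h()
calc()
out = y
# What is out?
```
68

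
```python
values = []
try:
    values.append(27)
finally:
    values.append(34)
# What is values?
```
[27, 34]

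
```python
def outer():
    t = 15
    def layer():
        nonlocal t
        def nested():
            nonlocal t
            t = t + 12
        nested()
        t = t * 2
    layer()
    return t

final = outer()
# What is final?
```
54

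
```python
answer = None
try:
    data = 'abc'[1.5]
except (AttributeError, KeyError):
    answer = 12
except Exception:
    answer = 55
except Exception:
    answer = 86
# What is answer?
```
55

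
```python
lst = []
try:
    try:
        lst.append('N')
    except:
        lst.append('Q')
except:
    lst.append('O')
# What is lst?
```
['N']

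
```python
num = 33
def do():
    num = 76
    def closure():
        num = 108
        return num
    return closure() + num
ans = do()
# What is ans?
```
184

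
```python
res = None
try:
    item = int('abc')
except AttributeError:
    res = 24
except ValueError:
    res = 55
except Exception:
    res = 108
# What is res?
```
55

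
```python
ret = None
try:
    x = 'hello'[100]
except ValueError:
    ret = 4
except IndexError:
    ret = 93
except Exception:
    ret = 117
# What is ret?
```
93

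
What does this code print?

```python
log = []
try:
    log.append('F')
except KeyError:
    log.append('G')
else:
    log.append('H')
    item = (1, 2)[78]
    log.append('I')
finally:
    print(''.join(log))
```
FH

Try succeeds, else appends 'H', IndexError in else is uncaught, finally prints before exception propagates ('I' never appended)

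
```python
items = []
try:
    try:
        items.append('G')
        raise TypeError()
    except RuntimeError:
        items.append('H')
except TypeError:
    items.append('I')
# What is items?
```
['G', 'I']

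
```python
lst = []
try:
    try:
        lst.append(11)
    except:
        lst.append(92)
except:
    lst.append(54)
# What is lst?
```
[11]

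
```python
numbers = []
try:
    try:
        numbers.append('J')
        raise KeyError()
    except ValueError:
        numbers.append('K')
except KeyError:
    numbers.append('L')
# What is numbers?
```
['J', 'L']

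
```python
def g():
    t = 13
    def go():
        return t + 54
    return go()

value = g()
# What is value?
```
67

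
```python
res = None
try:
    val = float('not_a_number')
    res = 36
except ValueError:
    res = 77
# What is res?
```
77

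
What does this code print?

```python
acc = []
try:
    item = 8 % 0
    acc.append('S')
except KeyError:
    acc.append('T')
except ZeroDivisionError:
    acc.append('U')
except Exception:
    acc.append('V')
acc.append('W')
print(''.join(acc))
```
UW

ZeroDivisionError matches before generic Exception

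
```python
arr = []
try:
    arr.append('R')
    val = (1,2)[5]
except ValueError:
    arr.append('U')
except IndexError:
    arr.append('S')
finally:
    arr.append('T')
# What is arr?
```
['R', 'S', 'T']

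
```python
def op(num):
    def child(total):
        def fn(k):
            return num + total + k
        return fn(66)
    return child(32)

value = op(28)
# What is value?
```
126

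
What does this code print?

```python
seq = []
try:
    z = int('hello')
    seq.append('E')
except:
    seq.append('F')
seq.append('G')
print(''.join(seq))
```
FG

Exception raised in try, caught by bare except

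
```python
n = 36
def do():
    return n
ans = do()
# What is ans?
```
36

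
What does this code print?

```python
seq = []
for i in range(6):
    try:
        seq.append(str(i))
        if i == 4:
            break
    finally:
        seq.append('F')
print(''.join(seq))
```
0F1F2F3F4F

finally runs even when breaking out of loop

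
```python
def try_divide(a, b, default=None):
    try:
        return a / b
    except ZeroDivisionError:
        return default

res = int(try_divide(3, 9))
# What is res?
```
0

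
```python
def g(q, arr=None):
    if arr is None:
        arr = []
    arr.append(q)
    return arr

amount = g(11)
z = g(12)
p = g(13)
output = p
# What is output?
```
[13]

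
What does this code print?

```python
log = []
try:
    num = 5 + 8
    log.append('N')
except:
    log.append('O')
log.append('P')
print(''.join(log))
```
NP

No exception, try block completes normally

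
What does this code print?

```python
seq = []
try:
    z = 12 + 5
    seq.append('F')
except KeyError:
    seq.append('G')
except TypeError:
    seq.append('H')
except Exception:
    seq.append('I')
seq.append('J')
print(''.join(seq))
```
FJ

No exception, try block completes normally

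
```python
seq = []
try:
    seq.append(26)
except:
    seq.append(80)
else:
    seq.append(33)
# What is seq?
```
[26, 33]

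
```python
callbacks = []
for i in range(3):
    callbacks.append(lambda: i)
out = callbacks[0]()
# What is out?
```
2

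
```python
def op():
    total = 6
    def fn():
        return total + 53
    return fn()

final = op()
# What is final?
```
59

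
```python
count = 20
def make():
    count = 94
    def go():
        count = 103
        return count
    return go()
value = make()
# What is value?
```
103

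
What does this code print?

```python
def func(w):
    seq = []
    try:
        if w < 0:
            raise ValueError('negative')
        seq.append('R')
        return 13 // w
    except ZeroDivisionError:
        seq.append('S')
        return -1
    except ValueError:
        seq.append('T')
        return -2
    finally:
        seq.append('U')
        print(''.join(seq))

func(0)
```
RSU

w=0 causes ZeroDivisionError, caught, finally prints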